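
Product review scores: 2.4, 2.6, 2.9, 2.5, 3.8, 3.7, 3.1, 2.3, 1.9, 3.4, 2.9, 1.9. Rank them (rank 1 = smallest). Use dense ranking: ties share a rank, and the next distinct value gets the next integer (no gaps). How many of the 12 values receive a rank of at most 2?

Sorted (ascending): 1.9, 1.9, 2.3, 2.4, 2.5, 2.6, 2.9, 2.9, 3.1, 3.4, 3.7, 3.8
The 2 values of 1.9 share dense rank 1.
The 2 values of 2.9 share dense rank 6.
Remaining distinct values take the next consecutive integers.
Ranks ≤ 2: {1, 1, 2} → 3 values.

3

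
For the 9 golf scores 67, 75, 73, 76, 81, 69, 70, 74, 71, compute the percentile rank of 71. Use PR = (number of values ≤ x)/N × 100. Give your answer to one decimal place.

N = 9.
Strictly below 71: 3. Equal to 71: 1.
PR = 4/9 × 100 = 44.4

44.4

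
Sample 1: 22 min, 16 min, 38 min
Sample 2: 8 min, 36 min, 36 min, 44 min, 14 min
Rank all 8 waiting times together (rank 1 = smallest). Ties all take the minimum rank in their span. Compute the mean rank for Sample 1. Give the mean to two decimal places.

Sorted (ascending): 8, 14, 16, 22, 36, 36, 38, 44
The 2 values of 36 occupy positions 5–6 → each gets rank 5.
Sample 1 values → pooled ranks: 22→4, 16→3, 38→7
Mean rank = (4 + 3 + 7) / 3 = 4.67

4.67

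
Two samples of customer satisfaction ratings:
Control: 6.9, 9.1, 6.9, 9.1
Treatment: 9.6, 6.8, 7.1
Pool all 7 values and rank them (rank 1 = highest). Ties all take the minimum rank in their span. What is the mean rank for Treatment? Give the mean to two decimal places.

4.00

Sorted (descending): 9.6, 9.1, 9.1, 7.1, 6.9, 6.9, 6.8
The 2 values of 9.1 occupy positions 2–3 → each gets rank 2.
The 2 values of 6.9 occupy positions 5–6 → each gets rank 5.
Treatment values → pooled ranks: 9.6→1, 6.8→7, 7.1→4
Mean rank = (1 + 7 + 4) / 3 = 4.00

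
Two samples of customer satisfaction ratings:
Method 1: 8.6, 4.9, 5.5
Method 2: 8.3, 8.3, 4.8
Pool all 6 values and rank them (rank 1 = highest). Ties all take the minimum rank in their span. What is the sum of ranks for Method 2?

10

Sorted (descending): 8.6, 8.3, 8.3, 5.5, 4.9, 4.8
The 2 values of 8.3 occupy positions 2–3 → each gets rank 2.
Method 2 values → pooled ranks: 8.3→2, 8.3→2, 4.8→6
Rank sum = 2 + 2 + 6 = 10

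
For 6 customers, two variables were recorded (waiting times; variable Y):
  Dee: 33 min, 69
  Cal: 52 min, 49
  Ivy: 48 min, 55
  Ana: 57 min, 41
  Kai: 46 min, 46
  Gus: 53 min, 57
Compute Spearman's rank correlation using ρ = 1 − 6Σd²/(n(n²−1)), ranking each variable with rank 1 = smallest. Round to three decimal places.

Ranks of variable 1: 1, 4, 3, 6, 2, 5
Ranks of variable 2: 6, 3, 4, 1, 2, 5
d = r₁ − r₂: -5, 1, -1, 5, 0, 0
d²: 25, 1, 1, 25, 0, 0; Σd² = 52
ρ = 1 − 6·52/(6·35) = 1 − 312/210 = -0.486

-0.486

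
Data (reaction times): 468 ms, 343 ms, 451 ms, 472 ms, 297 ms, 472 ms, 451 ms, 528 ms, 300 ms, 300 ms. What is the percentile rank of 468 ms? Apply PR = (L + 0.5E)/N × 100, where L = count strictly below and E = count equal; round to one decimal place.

65.0

N = 10.
Strictly below 468: 6. Equal to 468: 1.
PR = (6 + 0.5·1)/10 × 100 = 65.0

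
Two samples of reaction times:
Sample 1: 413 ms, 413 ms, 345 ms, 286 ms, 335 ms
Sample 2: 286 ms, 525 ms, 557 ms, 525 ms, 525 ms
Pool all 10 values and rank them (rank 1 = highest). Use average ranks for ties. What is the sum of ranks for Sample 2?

19.5

Sorted (descending): 557, 525, 525, 525, 413, 413, 345, 335, 286, 286
The 3 values of 525 occupy positions 2–4 → average rank 3.
The 2 values of 413 occupy positions 5–6 → average rank (5+6)/2 = 5.5.
The 2 values of 286 occupy positions 9–10 → average rank (9+10)/2 = 9.5.
Sample 2 values → pooled ranks: 286→9.5, 525→3, 557→1, 525→3, 525→3
Rank sum = 9.5 + 3 + 1 + 3 + 3 = 19.5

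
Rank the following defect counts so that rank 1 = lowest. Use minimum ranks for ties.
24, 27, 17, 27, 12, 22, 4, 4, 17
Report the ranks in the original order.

7, 8, 4, 8, 3, 6, 1, 1, 4

Sorted (ascending): 4, 4, 12, 17, 17, 22, 24, 27, 27
The 2 values of 4 occupy positions 1–2 → each gets rank 1.
The 2 values of 17 occupy positions 4–5 → each gets rank 4.
The 2 values of 27 occupy positions 8–9 → each gets rank 8.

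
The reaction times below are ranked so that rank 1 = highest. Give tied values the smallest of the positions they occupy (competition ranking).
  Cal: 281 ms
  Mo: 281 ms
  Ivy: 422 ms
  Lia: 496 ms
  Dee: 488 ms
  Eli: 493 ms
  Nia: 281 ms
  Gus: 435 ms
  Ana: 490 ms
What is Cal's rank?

7

Sorted (descending): 496, 493, 490, 488, 435, 422, 281, 281, 281
The 3 values of 281 occupy positions 7–9 → each gets rank 7.
Cal has value 281 ms → rank 7.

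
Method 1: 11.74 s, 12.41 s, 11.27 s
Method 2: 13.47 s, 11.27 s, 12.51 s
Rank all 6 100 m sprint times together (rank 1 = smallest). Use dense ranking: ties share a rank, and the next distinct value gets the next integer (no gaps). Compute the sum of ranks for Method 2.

10

Sorted (ascending): 11.27, 11.27, 11.74, 12.41, 12.51, 13.47
The 2 values of 11.27 share dense rank 1.
Remaining distinct values take the next consecutive integers.
Method 2 values → pooled ranks: 13.47→5, 11.27→1, 12.51→4
Rank sum = 5 + 1 + 4 = 10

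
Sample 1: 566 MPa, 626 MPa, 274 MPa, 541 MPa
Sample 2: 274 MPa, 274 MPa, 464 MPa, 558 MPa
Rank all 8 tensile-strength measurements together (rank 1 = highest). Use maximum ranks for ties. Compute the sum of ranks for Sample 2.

Sorted (descending): 626, 566, 558, 541, 464, 274, 274, 274
The 3 values of 274 occupy positions 6–8 → each gets rank 8.
Sample 2 values → pooled ranks: 274→8, 274→8, 464→5, 558→3
Rank sum = 8 + 8 + 5 + 3 = 24

24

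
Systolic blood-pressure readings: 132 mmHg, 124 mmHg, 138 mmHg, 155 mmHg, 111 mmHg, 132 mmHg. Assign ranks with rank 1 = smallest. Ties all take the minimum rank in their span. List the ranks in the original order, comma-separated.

Sorted (ascending): 111, 124, 132, 132, 138, 155
The 2 values of 132 occupy positions 3–4 → each gets rank 3.

3, 2, 5, 6, 1, 3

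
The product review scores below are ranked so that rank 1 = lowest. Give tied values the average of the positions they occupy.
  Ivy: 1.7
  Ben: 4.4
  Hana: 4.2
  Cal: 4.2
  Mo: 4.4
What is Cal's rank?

Sorted (ascending): 1.7, 4.2, 4.2, 4.4, 4.4
The 2 values of 4.2 occupy positions 2–3 → average rank (2+3)/2 = 2.5.
The 2 values of 4.4 occupy positions 4–5 → average rank (4+5)/2 = 4.5.
Cal has value 4.2 → rank 2.5.

2.5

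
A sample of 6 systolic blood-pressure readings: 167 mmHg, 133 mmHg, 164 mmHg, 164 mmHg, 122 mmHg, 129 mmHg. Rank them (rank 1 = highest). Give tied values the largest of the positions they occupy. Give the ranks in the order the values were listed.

1, 4, 3, 3, 6, 5

Sorted (descending): 167, 164, 164, 133, 129, 122
The 2 values of 164 occupy positions 2–3 → each gets rank 3.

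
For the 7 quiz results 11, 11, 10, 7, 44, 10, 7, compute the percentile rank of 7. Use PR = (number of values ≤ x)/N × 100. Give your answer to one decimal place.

28.6

N = 7.
Strictly below 7: 0. Equal to 7: 2.
PR = 2/7 × 100 = 28.6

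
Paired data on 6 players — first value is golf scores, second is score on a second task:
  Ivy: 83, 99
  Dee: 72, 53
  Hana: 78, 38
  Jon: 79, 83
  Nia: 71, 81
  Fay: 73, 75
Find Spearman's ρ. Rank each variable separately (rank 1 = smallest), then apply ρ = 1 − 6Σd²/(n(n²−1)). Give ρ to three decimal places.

0.486

Ranks of variable 1: 6, 2, 4, 5, 1, 3
Ranks of variable 2: 6, 2, 1, 5, 4, 3
d = r₁ − r₂: 0, 0, 3, 0, -3, 0
d²: 0, 0, 9, 0, 9, 0; Σd² = 18
ρ = 1 − 6·18/(6·35) = 1 − 108/210 = 0.486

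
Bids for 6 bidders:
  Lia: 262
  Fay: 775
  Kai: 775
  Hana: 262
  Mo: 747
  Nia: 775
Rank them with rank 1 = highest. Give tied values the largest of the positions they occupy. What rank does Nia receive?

Sorted (descending): 775, 775, 775, 747, 262, 262
The 3 values of 775 occupy positions 1–3 → each gets rank 3.
The 2 values of 262 occupy positions 5–6 → each gets rank 6.
Nia has value 775 → rank 3.

3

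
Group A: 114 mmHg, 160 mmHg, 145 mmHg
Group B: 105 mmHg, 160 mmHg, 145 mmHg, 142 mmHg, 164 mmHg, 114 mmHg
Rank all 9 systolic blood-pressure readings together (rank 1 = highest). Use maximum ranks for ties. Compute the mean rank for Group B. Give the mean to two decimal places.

5.33

Sorted (descending): 164, 160, 160, 145, 145, 142, 114, 114, 105
The 2 values of 160 occupy positions 2–3 → each gets rank 3.
The 2 values of 145 occupy positions 4–5 → each gets rank 5.
The 2 values of 114 occupy positions 7–8 → each gets rank 8.
Group B values → pooled ranks: 105→9, 160→3, 145→5, 142→6, 164→1, 114→8
Mean rank = (9 + 3 + 5 + 6 + 1 + 8) / 6 = 5.33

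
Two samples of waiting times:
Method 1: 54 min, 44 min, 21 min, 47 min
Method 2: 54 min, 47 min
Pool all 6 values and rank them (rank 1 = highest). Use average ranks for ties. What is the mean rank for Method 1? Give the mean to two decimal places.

Sorted (descending): 54, 54, 47, 47, 44, 21
The 2 values of 54 occupy positions 1–2 → average rank (1+2)/2 = 1.5.
The 2 values of 47 occupy positions 3–4 → average rank (3+4)/2 = 3.5.
Method 1 values → pooled ranks: 54→1.5, 44→5, 21→6, 47→3.5
Mean rank = (1.5 + 5 + 6 + 3.5) / 4 = 4.00

4.00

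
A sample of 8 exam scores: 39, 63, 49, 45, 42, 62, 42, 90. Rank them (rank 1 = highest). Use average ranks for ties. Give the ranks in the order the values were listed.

8, 2, 4, 5, 6.5, 3, 6.5, 1

Sorted (descending): 90, 63, 62, 49, 45, 42, 42, 39
The 2 values of 42 occupy positions 6–7 → average rank (6+7)/2 = 6.5.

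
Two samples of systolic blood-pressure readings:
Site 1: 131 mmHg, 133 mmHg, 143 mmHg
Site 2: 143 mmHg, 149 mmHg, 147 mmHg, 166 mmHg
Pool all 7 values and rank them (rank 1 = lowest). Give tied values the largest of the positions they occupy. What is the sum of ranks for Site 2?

Sorted (ascending): 131, 133, 143, 143, 147, 149, 166
The 2 values of 143 occupy positions 3–4 → each gets rank 4.
Site 2 values → pooled ranks: 143→4, 149→6, 147→5, 166→7
Rank sum = 4 + 6 + 5 + 7 = 22

22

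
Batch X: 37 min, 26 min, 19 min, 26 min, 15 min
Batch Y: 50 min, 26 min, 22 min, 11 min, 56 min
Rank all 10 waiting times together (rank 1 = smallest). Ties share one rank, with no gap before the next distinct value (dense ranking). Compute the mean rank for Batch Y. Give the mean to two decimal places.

5.00

Sorted (ascending): 11, 15, 19, 22, 26, 26, 26, 37, 50, 56
The 3 values of 26 share dense rank 5.
Remaining distinct values take the next consecutive integers.
Batch Y values → pooled ranks: 50→7, 26→5, 22→4, 11→1, 56→8
Mean rank = (7 + 5 + 4 + 1 + 8) / 5 = 5.00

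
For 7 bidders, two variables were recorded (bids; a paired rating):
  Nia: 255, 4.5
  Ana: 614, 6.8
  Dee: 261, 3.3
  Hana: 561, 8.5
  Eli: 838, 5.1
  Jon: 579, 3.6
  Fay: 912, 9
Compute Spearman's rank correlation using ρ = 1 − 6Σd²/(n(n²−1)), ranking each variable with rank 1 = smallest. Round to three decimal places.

Ranks of variable 1: 1, 5, 2, 3, 6, 4, 7
Ranks of variable 2: 3, 5, 1, 6, 4, 2, 7
d = r₁ − r₂: -2, 0, 1, -3, 2, 2, 0
d²: 4, 0, 1, 9, 4, 4, 0; Σd² = 22
ρ = 1 − 6·22/(7·48) = 1 − 132/336 = 0.607

0.607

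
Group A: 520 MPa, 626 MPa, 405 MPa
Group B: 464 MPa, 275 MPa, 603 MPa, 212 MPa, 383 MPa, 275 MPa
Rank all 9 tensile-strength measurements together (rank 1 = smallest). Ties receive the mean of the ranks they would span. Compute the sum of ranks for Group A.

21

Sorted (ascending): 212, 275, 275, 383, 405, 464, 520, 603, 626
The 2 values of 275 occupy positions 2–3 → average rank (2+3)/2 = 2.5.
Group A values → pooled ranks: 520→7, 626→9, 405→5
Rank sum = 7 + 9 + 5 = 21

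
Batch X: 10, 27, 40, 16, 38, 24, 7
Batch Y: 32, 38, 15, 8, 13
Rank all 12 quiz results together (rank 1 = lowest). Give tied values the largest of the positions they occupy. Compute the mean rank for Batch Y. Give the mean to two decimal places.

Sorted (ascending): 7, 8, 10, 13, 15, 16, 24, 27, 32, 38, 38, 40
The 2 values of 38 occupy positions 10–11 → each gets rank 11.
Batch Y values → pooled ranks: 32→9, 38→11, 15→5, 8→2, 13→4
Mean rank = (9 + 11 + 5 + 2 + 4) / 5 = 6.20

6.20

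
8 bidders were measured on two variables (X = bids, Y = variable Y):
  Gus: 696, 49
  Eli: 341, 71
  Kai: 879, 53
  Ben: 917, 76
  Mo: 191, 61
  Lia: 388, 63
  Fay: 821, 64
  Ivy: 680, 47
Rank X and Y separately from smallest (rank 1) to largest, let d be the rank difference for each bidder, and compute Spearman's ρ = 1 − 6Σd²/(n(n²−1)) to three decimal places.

0.143

Ranks of variable 1: 5, 2, 7, 8, 1, 3, 6, 4
Ranks of variable 2: 2, 7, 3, 8, 4, 5, 6, 1
d = r₁ − r₂: 3, -5, 4, 0, -3, -2, 0, 3
d²: 9, 25, 16, 0, 9, 4, 0, 9; Σd² = 72
ρ = 1 − 6·72/(8·63) = 1 − 432/504 = 0.143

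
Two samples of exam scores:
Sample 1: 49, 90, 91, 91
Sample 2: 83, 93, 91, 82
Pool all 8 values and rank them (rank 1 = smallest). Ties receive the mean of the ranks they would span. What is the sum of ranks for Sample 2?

Sorted (ascending): 49, 82, 83, 90, 91, 91, 91, 93
The 3 values of 91 occupy positions 5–7 → average rank 6.
Sample 2 values → pooled ranks: 83→3, 93→8, 91→6, 82→2
Rank sum = 3 + 8 + 6 + 2 = 19

19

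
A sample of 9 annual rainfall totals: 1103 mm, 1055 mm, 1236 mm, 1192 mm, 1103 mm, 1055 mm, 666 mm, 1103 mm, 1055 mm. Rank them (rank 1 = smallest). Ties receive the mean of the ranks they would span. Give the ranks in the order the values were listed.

Sorted (ascending): 666, 1055, 1055, 1055, 1103, 1103, 1103, 1192, 1236
The 3 values of 1055 occupy positions 2–4 → average rank 3.
The 3 values of 1103 occupy positions 5–7 → average rank 6.

6, 3, 9, 8, 6, 3, 1, 6, 3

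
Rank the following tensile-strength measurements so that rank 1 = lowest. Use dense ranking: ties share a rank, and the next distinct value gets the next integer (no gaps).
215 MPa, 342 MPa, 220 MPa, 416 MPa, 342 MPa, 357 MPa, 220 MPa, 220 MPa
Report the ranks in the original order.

Sorted (ascending): 215, 220, 220, 220, 342, 342, 357, 416
The 3 values of 220 share dense rank 2.
The 2 values of 342 share dense rank 3.
Remaining distinct values take the next consecutive integers.

1, 3, 2, 5, 3, 4, 2, 2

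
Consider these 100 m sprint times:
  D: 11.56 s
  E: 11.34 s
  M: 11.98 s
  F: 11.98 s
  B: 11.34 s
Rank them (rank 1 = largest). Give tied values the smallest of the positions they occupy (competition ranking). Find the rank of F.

1

Sorted (descending): 11.98, 11.98, 11.56, 11.34, 11.34
The 2 values of 11.98 occupy positions 1–2 → each gets rank 1.
The 2 values of 11.34 occupy positions 4–5 → each gets rank 4.
F has value 11.98 s → rank 1.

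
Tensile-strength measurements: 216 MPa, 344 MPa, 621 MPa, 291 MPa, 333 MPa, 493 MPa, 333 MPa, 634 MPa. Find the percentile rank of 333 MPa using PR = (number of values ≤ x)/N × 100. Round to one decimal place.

N = 8.
Strictly below 333: 2. Equal to 333: 2.
PR = 4/8 × 100 = 50.0

50.0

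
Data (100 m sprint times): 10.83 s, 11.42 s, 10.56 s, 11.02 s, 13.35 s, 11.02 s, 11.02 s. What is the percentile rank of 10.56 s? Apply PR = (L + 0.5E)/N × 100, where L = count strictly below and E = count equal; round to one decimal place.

7.1

N = 7.
Strictly below 10.56: 0. Equal to 10.56: 1.
PR = (0 + 0.5·1)/7 × 100 = 7.1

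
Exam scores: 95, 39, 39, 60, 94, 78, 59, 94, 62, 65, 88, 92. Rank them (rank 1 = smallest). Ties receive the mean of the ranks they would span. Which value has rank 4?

Sorted (ascending): 39, 39, 59, 60, 62, 65, 78, 88, 92, 94, 94, 95
The 2 values of 39 occupy positions 1–2 → average rank (1+2)/2 = 1.5.
The 2 values of 94 occupy positions 10–11 → average rank (10+11)/2 = 10.5.
Rank 4 → value 60.

60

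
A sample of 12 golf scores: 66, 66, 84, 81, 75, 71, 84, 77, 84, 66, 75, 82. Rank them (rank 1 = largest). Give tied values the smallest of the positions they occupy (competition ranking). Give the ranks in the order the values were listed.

10, 10, 1, 5, 7, 9, 1, 6, 1, 10, 7, 4

Sorted (descending): 84, 84, 84, 82, 81, 77, 75, 75, 71, 66, 66, 66
The 3 values of 84 occupy positions 1–3 → each gets rank 1.
The 2 values of 75 occupy positions 7–8 → each gets rank 7.
The 3 values of 66 occupy positions 10–12 → each gets rank 10.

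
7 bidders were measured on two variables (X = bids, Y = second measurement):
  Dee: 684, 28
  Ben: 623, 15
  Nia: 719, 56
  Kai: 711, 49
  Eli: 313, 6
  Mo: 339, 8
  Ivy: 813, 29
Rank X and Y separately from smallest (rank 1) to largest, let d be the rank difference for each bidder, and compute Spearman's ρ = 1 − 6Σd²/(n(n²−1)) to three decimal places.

0.893

Ranks of variable 1: 4, 3, 6, 5, 1, 2, 7
Ranks of variable 2: 4, 3, 7, 6, 1, 2, 5
d = r₁ − r₂: 0, 0, -1, -1, 0, 0, 2
d²: 0, 0, 1, 1, 0, 0, 4; Σd² = 6
ρ = 1 − 6·6/(7·48) = 1 − 36/336 = 0.893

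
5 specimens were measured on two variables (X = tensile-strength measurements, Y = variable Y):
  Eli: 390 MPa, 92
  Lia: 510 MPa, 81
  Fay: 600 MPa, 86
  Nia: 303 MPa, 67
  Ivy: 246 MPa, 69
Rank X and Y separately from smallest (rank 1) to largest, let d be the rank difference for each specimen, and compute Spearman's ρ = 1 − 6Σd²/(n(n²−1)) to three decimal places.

0.600

Ranks of variable 1: 3, 4, 5, 2, 1
Ranks of variable 2: 5, 3, 4, 1, 2
d = r₁ − r₂: -2, 1, 1, 1, -1
d²: 4, 1, 1, 1, 1; Σd² = 8
ρ = 1 − 6·8/(5·24) = 1 − 48/120 = 0.600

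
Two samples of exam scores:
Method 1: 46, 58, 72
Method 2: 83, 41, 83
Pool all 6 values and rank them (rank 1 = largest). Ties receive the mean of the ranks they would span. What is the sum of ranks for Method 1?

12

Sorted (descending): 83, 83, 72, 58, 46, 41
The 2 values of 83 occupy positions 1–2 → average rank (1+2)/2 = 1.5.
Method 1 values → pooled ranks: 46→5, 58→4, 72→3
Rank sum = 5 + 4 + 3 = 12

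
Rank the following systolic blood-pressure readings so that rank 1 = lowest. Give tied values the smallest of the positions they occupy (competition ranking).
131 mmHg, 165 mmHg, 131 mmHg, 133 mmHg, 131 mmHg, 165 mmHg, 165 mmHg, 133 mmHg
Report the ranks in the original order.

Sorted (ascending): 131, 131, 131, 133, 133, 165, 165, 165
The 3 values of 131 occupy positions 1–3 → each gets rank 1.
The 2 values of 133 occupy positions 4–5 → each gets rank 4.
The 3 values of 165 occupy positions 6–8 → each gets rank 6.

1, 6, 1, 4, 1, 6, 6, 4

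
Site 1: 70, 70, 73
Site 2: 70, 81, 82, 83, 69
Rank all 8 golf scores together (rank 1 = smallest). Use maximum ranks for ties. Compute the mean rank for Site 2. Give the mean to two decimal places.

5.20

Sorted (ascending): 69, 70, 70, 70, 73, 81, 82, 83
The 3 values of 70 occupy positions 2–4 → each gets rank 4.
Site 2 values → pooled ranks: 70→4, 81→6, 82→7, 83→8, 69→1
Mean rank = (4 + 6 + 7 + 8 + 1) / 5 = 5.20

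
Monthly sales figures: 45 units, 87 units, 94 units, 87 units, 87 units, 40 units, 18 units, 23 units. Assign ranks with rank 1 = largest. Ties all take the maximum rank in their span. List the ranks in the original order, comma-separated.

Sorted (descending): 94, 87, 87, 87, 45, 40, 23, 18
The 3 values of 87 occupy positions 2–4 → each gets rank 4.

5, 4, 1, 4, 4, 6, 8, 7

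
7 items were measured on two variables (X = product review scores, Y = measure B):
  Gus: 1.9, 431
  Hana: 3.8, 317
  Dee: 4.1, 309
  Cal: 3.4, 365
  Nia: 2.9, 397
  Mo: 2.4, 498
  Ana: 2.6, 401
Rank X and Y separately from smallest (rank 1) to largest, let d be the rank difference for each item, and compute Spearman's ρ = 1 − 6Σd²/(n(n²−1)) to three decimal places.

Ranks of variable 1: 1, 6, 7, 5, 4, 2, 3
Ranks of variable 2: 6, 2, 1, 3, 4, 7, 5
d = r₁ − r₂: -5, 4, 6, 2, 0, -5, -2
d²: 25, 16, 36, 4, 0, 25, 4; Σd² = 110
ρ = 1 − 6·110/(7·48) = 1 − 660/336 = -0.964

-0.964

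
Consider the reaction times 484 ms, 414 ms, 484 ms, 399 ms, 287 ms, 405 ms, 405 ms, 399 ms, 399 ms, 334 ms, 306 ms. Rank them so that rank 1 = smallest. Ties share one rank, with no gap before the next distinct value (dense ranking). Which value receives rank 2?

306

Sorted (ascending): 287, 306, 334, 399, 399, 399, 405, 405, 414, 484, 484
The 3 values of 399 share dense rank 4.
The 2 values of 405 share dense rank 5.
The 2 values of 484 share dense rank 7.
Remaining distinct values take the next consecutive integers.
Rank 2 → value 306.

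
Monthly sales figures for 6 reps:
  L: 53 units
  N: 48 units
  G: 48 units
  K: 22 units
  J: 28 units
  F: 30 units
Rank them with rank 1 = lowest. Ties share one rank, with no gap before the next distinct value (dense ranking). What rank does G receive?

Sorted (ascending): 22, 28, 30, 48, 48, 53
The 2 values of 48 share dense rank 4.
Remaining distinct values take the next consecutive integers.
G has value 48 units → rank 4.

4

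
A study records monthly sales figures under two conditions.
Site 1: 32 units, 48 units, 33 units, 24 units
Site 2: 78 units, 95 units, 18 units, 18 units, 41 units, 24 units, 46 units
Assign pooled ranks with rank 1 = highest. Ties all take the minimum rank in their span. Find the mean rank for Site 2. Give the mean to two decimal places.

Sorted (descending): 95, 78, 48, 46, 41, 33, 32, 24, 24, 18, 18
The 2 values of 24 occupy positions 8–9 → each gets rank 8.
The 2 values of 18 occupy positions 10–11 → each gets rank 10.
Site 2 values → pooled ranks: 78→2, 95→1, 18→10, 18→10, 41→5, 24→8, 46→4
Mean rank = (2 + 1 + 10 + 10 + 5 + 8 + 4) / 7 = 5.71

5.71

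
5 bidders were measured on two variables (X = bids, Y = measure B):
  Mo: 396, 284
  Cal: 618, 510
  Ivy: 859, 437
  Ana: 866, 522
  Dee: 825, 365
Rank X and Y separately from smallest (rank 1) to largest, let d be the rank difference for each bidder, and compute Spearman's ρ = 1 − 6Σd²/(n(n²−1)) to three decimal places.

0.700

Ranks of variable 1: 1, 2, 4, 5, 3
Ranks of variable 2: 1, 4, 3, 5, 2
d = r₁ − r₂: 0, -2, 1, 0, 1
d²: 0, 4, 1, 0, 1; Σd² = 6
ρ = 1 − 6·6/(5·24) = 1 − 36/120 = 0.700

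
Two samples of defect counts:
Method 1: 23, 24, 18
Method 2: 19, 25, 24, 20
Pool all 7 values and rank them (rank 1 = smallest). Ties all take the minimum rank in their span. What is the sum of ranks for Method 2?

Sorted (ascending): 18, 19, 20, 23, 24, 24, 25
The 2 values of 24 occupy positions 5–6 → each gets rank 5.
Method 2 values → pooled ranks: 19→2, 25→7, 24→5, 20→3
Rank sum = 2 + 7 + 5 + 3 = 17

17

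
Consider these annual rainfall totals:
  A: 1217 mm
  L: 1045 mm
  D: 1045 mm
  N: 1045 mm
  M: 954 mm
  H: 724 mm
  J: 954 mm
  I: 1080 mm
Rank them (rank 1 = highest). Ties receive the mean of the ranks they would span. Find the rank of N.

4

Sorted (descending): 1217, 1080, 1045, 1045, 1045, 954, 954, 724
The 3 values of 1045 occupy positions 3–5 → average rank 4.
The 2 values of 954 occupy positions 6–7 → average rank (6+7)/2 = 6.5.
N has value 1045 mm → rank 4.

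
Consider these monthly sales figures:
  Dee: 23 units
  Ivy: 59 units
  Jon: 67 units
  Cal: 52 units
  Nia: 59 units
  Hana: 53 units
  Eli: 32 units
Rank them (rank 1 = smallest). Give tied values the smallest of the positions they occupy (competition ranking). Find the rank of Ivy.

5

Sorted (ascending): 23, 32, 52, 53, 59, 59, 67
The 2 values of 59 occupy positions 5–6 → each gets rank 5.
Ivy has value 59 units → rank 5.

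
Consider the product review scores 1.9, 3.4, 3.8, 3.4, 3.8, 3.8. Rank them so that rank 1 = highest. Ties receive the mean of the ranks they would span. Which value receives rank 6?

Sorted (descending): 3.8, 3.8, 3.8, 3.4, 3.4, 1.9
The 3 values of 3.8 occupy positions 1–3 → average rank 2.
The 2 values of 3.4 occupy positions 4–5 → average rank (4+5)/2 = 4.5.
Rank 6 → value 1.9.

1.9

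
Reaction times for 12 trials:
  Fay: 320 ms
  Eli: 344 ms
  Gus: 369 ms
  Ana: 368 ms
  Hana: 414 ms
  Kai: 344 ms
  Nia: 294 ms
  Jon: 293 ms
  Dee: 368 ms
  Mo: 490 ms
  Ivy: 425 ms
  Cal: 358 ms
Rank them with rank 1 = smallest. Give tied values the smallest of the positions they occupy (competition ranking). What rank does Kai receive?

4

Sorted (ascending): 293, 294, 320, 344, 344, 358, 368, 368, 369, 414, 425, 490
The 2 values of 344 occupy positions 4–5 → each gets rank 4.
The 2 values of 368 occupy positions 7–8 → each gets rank 7.
Kai has value 344 ms → rank 4.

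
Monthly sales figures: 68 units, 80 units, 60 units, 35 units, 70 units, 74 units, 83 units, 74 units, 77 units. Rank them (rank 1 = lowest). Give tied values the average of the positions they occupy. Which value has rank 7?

Sorted (ascending): 35, 60, 68, 70, 74, 74, 77, 80, 83
The 2 values of 74 occupy positions 5–6 → average rank (5+6)/2 = 5.5.
Rank 7 → value 77.

77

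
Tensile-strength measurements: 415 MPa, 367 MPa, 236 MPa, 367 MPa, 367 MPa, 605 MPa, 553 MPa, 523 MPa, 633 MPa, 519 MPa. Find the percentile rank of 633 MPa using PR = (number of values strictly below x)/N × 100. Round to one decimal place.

N = 10.
Strictly below 633: 9. Equal to 633: 1.
PR = 9/10 × 100 = 90.0

90.0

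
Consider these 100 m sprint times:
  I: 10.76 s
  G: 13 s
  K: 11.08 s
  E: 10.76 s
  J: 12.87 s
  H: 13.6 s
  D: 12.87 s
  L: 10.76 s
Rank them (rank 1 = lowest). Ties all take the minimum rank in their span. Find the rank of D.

Sorted (ascending): 10.76, 10.76, 10.76, 11.08, 12.87, 12.87, 13, 13.6
The 3 values of 10.76 occupy positions 1–3 → each gets rank 1.
The 2 values of 12.87 occupy positions 5–6 → each gets rank 5.
D has value 12.87 s → rank 5.

5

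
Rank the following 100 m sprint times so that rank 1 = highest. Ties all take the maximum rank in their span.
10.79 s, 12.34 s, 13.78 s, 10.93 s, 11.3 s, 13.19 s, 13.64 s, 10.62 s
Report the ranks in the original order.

Sorted (descending): 13.78, 13.64, 13.19, 12.34, 11.3, 10.93, 10.79, 10.62
No ties — each value takes its position as its rank.

7, 4, 1, 6, 5, 3, 2, 8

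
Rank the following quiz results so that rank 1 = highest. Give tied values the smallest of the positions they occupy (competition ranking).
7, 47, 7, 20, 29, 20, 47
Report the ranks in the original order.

Sorted (descending): 47, 47, 29, 20, 20, 7, 7
The 2 values of 47 occupy positions 1–2 → each gets rank 1.
The 2 values of 20 occupy positions 4–5 → each gets rank 4.
The 2 values of 7 occupy positions 6–7 → each gets rank 6.

6, 1, 6, 4, 3, 4, 1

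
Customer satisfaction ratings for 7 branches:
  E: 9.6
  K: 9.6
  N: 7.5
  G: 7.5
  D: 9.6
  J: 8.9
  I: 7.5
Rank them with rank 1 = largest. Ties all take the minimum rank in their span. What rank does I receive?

Sorted (descending): 9.6, 9.6, 9.6, 8.9, 7.5, 7.5, 7.5
The 3 values of 9.6 occupy positions 1–3 → each gets rank 1.
The 3 values of 7.5 occupy positions 5–7 → each gets rank 5.
I has value 7.5 → rank 5.

5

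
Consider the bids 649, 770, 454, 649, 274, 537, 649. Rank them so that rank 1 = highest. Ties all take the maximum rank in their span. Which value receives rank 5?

537

Sorted (descending): 770, 649, 649, 649, 537, 454, 274
The 3 values of 649 occupy positions 2–4 → each gets rank 4.
Rank 5 → value 537.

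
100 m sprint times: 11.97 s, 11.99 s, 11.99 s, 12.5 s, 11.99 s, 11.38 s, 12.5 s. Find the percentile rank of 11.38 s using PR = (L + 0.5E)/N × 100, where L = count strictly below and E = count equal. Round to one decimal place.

7.1

N = 7.
Strictly below 11.38: 0. Equal to 11.38: 1.
PR = (0 + 0.5·1)/7 × 100 = 7.1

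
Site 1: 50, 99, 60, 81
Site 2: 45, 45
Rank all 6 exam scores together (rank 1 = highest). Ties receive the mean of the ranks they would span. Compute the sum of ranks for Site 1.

10

Sorted (descending): 99, 81, 60, 50, 45, 45
The 2 values of 45 occupy positions 5–6 → average rank (5+6)/2 = 5.5.
Site 1 values → pooled ranks: 50→4, 99→1, 60→3, 81→2
Rank sum = 4 + 1 + 3 + 2 = 10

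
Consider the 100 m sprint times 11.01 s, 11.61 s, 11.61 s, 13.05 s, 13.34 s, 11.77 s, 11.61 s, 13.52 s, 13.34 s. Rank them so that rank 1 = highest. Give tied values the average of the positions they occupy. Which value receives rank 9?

11.01

Sorted (descending): 13.52, 13.34, 13.34, 13.05, 11.77, 11.61, 11.61, 11.61, 11.01
The 2 values of 13.34 occupy positions 2–3 → average rank (2+3)/2 = 2.5.
The 3 values of 11.61 occupy positions 6–8 → average rank 7.
Rank 9 → value 11.01.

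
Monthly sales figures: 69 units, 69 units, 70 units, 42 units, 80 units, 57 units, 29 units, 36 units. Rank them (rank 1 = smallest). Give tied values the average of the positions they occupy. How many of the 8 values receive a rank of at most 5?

Sorted (ascending): 29, 36, 42, 57, 69, 69, 70, 80
The 2 values of 69 occupy positions 5–6 → average rank (5+6)/2 = 5.5.
Ranks ≤ 5: {1, 2, 3, 4} → 4 values.

4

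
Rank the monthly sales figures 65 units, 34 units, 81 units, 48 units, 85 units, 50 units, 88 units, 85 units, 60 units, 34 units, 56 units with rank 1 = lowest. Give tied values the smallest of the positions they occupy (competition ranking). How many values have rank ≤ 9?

10

Sorted (ascending): 34, 34, 48, 50, 56, 60, 65, 81, 85, 85, 88
The 2 values of 34 occupy positions 1–2 → each gets rank 1.
The 2 values of 85 occupy positions 9–10 → each gets rank 9.
Ranks ≤ 9: {1, 1, 3, 4, 5, 6, 7, 8, 9, 9} → 10 values.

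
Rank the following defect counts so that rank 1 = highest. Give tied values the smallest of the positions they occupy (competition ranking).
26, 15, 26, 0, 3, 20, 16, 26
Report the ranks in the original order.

1, 6, 1, 8, 7, 4, 5, 1

Sorted (descending): 26, 26, 26, 20, 16, 15, 3, 0
The 3 values of 26 occupy positions 1–3 → each gets rank 1.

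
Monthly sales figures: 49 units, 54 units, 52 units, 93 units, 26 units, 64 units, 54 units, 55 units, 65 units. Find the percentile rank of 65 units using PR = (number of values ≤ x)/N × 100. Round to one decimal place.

88.9

N = 9.
Strictly below 65: 7. Equal to 65: 1.
PR = 8/9 × 100 = 88.9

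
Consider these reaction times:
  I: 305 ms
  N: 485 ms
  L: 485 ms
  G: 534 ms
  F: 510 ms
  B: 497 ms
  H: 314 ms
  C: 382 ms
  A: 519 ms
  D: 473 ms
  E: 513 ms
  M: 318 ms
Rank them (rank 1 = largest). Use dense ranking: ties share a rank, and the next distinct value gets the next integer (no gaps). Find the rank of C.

8

Sorted (descending): 534, 519, 513, 510, 497, 485, 485, 473, 382, 318, 314, 305
The 2 values of 485 share dense rank 6.
Remaining distinct values take the next consecutive integers.
C has value 382 ms → rank 8.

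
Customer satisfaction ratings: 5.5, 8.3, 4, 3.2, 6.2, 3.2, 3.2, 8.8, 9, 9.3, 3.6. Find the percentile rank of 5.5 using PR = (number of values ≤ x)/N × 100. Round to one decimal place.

54.5

N = 11.
Strictly below 5.5: 5. Equal to 5.5: 1.
PR = 6/11 × 100 = 54.5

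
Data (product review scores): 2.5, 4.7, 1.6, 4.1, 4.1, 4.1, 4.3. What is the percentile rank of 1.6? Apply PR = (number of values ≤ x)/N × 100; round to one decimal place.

N = 7.
Strictly below 1.6: 0. Equal to 1.6: 1.
PR = 1/7 × 100 = 14.3

14.3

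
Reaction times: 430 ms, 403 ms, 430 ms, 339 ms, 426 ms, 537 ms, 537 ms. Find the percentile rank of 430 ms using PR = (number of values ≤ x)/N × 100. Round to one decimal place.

N = 7.
Strictly below 430: 3. Equal to 430: 2.
PR = 5/7 × 100 = 71.4

71.4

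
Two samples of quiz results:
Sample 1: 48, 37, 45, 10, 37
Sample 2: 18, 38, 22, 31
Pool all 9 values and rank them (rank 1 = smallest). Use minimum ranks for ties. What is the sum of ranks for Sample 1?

Sorted (ascending): 10, 18, 22, 31, 37, 37, 38, 45, 48
The 2 values of 37 occupy positions 5–6 → each gets rank 5.
Sample 1 values → pooled ranks: 48→9, 37→5, 45→8, 10→1, 37→5
Rank sum = 9 + 5 + 8 + 1 + 5 = 28

28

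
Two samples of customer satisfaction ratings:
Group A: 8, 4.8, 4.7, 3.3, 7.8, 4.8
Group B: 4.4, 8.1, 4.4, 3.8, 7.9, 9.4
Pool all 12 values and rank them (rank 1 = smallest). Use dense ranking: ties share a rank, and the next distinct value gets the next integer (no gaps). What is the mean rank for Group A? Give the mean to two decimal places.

Sorted (ascending): 3.3, 3.8, 4.4, 4.4, 4.7, 4.8, 4.8, 7.8, 7.9, 8, 8.1, 9.4
The 2 values of 4.4 share dense rank 3.
The 2 values of 4.8 share dense rank 5.
Remaining distinct values take the next consecutive integers.
Group A values → pooled ranks: 8→8, 4.8→5, 4.7→4, 3.3→1, 7.8→6, 4.8→5
Mean rank = (8 + 5 + 4 + 1 + 6 + 5) / 6 = 4.83

4.83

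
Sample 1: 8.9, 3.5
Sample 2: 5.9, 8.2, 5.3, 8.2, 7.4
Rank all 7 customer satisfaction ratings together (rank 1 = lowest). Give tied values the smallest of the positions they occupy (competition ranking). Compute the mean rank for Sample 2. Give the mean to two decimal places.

3.80

Sorted (ascending): 3.5, 5.3, 5.9, 7.4, 8.2, 8.2, 8.9
The 2 values of 8.2 occupy positions 5–6 → each gets rank 5.
Sample 2 values → pooled ranks: 5.9→3, 8.2→5, 5.3→2, 8.2→5, 7.4→4
Mean rank = (3 + 5 + 2 + 5 + 4) / 5 = 3.80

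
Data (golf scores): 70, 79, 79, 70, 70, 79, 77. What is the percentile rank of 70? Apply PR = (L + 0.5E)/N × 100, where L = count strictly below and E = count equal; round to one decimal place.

N = 7.
Strictly below 70: 0. Equal to 70: 3.
PR = (0 + 0.5·3)/7 × 100 = 21.4

21.4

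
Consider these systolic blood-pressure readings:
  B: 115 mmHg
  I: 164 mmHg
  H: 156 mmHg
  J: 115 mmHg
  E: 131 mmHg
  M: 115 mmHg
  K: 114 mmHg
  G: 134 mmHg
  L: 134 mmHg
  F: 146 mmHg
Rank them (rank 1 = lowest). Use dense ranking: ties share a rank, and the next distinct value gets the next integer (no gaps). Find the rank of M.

Sorted (ascending): 114, 115, 115, 115, 131, 134, 134, 146, 156, 164
The 3 values of 115 share dense rank 2.
The 2 values of 134 share dense rank 4.
Remaining distinct values take the next consecutive integers.
M has value 115 mmHg → rank 2.

2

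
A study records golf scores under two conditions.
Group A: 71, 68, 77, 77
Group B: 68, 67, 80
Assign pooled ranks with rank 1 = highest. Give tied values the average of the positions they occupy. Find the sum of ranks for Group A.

14.5

Sorted (descending): 80, 77, 77, 71, 68, 68, 67
The 2 values of 77 occupy positions 2–3 → average rank (2+3)/2 = 2.5.
The 2 values of 68 occupy positions 5–6 → average rank (5+6)/2 = 5.5.
Group A values → pooled ranks: 71→4, 68→5.5, 77→2.5, 77→2.5
Rank sum = 4 + 5.5 + 2.5 + 2.5 = 14.5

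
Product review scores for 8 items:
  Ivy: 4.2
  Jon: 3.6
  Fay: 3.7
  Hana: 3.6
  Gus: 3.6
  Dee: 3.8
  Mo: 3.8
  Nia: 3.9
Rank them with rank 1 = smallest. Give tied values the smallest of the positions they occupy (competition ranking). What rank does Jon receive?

Sorted (ascending): 3.6, 3.6, 3.6, 3.7, 3.8, 3.8, 3.9, 4.2
The 3 values of 3.6 occupy positions 1–3 → each gets rank 1.
The 2 values of 3.8 occupy positions 5–6 → each gets rank 5.
Jon has value 3.6 → rank 1.

1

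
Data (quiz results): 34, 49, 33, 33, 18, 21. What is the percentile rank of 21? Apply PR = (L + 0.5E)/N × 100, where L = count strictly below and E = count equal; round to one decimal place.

25.0

N = 6.
Strictly below 21: 1. Equal to 21: 1.
PR = (1 + 0.5·1)/6 × 100 = 25.0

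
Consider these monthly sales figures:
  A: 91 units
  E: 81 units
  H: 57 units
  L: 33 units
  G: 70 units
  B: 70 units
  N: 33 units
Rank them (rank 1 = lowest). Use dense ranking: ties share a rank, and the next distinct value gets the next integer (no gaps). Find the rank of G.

3

Sorted (ascending): 33, 33, 57, 70, 70, 81, 91
The 2 values of 33 share dense rank 1.
The 2 values of 70 share dense rank 3.
Remaining distinct values take the next consecutive integers.
G has value 70 units → rank 3.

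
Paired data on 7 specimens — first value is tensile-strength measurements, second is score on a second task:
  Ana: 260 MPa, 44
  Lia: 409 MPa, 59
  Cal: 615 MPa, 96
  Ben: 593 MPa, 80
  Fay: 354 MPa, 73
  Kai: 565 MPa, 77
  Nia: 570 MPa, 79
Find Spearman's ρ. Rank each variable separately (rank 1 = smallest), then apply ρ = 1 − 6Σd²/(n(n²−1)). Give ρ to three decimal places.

Ranks of variable 1: 1, 3, 7, 6, 2, 4, 5
Ranks of variable 2: 1, 2, 7, 6, 3, 4, 5
d = r₁ − r₂: 0, 1, 0, 0, -1, 0, 0
d²: 0, 1, 0, 0, 1, 0, 0; Σd² = 2
ρ = 1 − 6·2/(7·48) = 1 − 12/336 = 0.964

0.964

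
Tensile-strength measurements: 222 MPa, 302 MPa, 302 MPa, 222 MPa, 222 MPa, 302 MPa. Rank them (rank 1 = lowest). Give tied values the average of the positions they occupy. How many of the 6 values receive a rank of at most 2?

3

Sorted (ascending): 222, 222, 222, 302, 302, 302
The 3 values of 222 occupy positions 1–3 → average rank 2.
The 3 values of 302 occupy positions 4–6 → average rank 5.
Ranks ≤ 2: {2, 2, 2} → 3 values.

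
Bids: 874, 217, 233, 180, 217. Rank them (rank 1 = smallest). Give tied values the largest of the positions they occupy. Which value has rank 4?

Sorted (ascending): 180, 217, 217, 233, 874
The 2 values of 217 occupy positions 2–3 → each gets rank 3.
Rank 4 → value 233.

233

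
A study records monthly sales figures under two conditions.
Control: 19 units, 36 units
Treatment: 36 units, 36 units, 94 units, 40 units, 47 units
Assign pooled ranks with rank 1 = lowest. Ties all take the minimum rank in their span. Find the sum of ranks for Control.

3

Sorted (ascending): 19, 36, 36, 36, 40, 47, 94
The 3 values of 36 occupy positions 2–4 → each gets rank 2.
Control values → pooled ranks: 19→1, 36→2
Rank sum = 1 + 2 = 3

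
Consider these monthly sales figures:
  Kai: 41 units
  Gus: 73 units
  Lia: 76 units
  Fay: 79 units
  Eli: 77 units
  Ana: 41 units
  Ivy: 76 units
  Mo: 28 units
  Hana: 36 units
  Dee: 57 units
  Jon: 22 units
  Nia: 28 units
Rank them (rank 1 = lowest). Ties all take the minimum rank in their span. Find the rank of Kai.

Sorted (ascending): 22, 28, 28, 36, 41, 41, 57, 73, 76, 76, 77, 79
The 2 values of 28 occupy positions 2–3 → each gets rank 2.
The 2 values of 41 occupy positions 5–6 → each gets rank 5.
The 2 values of 76 occupy positions 9–10 → each gets rank 9.
Kai has value 41 units → rank 5.

5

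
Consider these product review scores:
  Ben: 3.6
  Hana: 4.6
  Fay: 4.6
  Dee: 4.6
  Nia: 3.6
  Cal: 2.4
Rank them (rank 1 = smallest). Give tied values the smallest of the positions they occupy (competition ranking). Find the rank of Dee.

Sorted (ascending): 2.4, 3.6, 3.6, 4.6, 4.6, 4.6
The 2 values of 3.6 occupy positions 2–3 → each gets rank 2.
The 3 values of 4.6 occupy positions 4–6 → each gets rank 4.
Dee has value 4.6 → rank 4.

4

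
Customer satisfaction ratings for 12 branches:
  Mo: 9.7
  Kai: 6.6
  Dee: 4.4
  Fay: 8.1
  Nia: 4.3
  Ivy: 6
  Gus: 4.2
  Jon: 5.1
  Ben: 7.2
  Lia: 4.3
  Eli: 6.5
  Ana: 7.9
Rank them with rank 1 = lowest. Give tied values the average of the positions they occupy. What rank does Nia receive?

Sorted (ascending): 4.2, 4.3, 4.3, 4.4, 5.1, 6, 6.5, 6.6, 7.2, 7.9, 8.1, 9.7
The 2 values of 4.3 occupy positions 2–3 → average rank (2+3)/2 = 2.5.
Nia has value 4.3 → rank 2.5.

2.5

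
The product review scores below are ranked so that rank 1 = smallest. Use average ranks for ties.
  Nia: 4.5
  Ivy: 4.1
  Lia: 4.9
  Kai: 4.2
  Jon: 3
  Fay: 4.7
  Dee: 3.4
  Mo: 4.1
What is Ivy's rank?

Sorted (ascending): 3, 3.4, 4.1, 4.1, 4.2, 4.5, 4.7, 4.9
The 2 values of 4.1 occupy positions 3–4 → average rank (3+4)/2 = 3.5.
Ivy has value 4.1 → rank 3.5.

3.5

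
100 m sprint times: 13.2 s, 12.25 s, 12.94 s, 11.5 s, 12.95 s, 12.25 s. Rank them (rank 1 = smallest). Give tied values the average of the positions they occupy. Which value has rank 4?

Sorted (ascending): 11.5, 12.25, 12.25, 12.94, 12.95, 13.2
The 2 values of 12.25 occupy positions 2–3 → average rank (2+3)/2 = 2.5.
Rank 4 → value 12.94.

12.94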